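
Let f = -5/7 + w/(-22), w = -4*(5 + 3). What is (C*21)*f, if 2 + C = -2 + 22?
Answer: 3078/11 ≈ 279.82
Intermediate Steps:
w = -32 (w = -4*8 = -32)
f = 57/77 (f = -5/7 - 32/(-22) = -5*⅐ - 32*(-1/22) = -5/7 + 16/11 = 57/77 ≈ 0.74026)
C = 18 (C = -2 + (-2 + 22) = -2 + 20 = 18)
(C*21)*f = (18*21)*(57/77) = 378*(57/77) = 3078/11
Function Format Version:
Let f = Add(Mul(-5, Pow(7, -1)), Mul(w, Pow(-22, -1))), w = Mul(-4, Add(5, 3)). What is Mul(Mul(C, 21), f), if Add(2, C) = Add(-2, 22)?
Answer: Rational(3078, 11) ≈ 279.82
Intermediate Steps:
w = -32 (w = Mul(-4, 8) = -32)
f = Rational(57, 77) (f = Add(Mul(-5, Pow(7, -1)), Mul(-32, Pow(-22, -1))) = Add(Mul(-5, Rational(1, 7)), Mul(-32, Rational(-1, 22))) = Add(Rational(-5, 7), Rational(16, 11)) = Rational(57, 77) ≈ 0.74026)
C = 18 (C = Add(-2, Add(-2, 22)) = Add(-2, 20) = 18)
Mul(Mul(C, 21), f) = Mul(Mul(18, 21), Rational(57, 77)) = Mul(378, Rational(57, 77)) = Rational(3078, 11)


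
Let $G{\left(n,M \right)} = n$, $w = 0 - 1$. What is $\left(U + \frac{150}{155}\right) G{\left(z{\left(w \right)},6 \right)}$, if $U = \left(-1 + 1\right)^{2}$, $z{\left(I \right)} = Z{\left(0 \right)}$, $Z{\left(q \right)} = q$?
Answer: $0$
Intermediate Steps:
$w = -1$
$z{\left(I \right)} = 0$
$U = 0$ ($U = 0^{2} = 0$)
$\left(U + \frac{150}{155}\right) G{\left(z{\left(w \right)},6 \right)} = \left(0 + \frac{150}{155}\right) 0 = \left(0 + 150 \cdot \frac{1}{155}\right) 0 = \left(0 + \frac{30}{31}\right) 0 = \frac{30}{31} \cdot 0 = 0$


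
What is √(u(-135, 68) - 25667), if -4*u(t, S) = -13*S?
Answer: I*√25446 ≈ 159.52*I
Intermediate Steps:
u(t, S) = 13*S/4 (u(t, S) = -(-13)*S/4 = 13*S/4)
√(u(-135, 68) - 25667) = √((13/4)*68 - 25667) = √(221 - 25667) = √(-25446) = I*√25446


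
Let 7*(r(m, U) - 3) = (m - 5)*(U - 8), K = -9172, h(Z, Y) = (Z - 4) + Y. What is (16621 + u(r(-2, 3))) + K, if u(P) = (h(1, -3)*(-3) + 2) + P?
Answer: 7477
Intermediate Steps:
h(Z, Y) = -4 + Y + Z (h(Z, Y) = (-4 + Z) + Y = -4 + Y + Z)
r(m, U) = 3 + (-8 + U)*(-5 + m)/7 (r(m, U) = 3 + ((m - 5)*(U - 8))/7 = 3 + ((-5 + m)*(-8 + U))/7 = 3 + ((-8 + U)*(-5 + m))/7 = 3 + (-8 + U)*(-5 + m)/7)
u(P) = 20 + P (u(P) = ((-4 - 3 + 1)*(-3) + 2) + P = (-6*(-3) + 2) + P = (18 + 2) + P = 20 + P)
(16621 + u(r(-2, 3))) + K = (16621 + (20 + (61/7 - 8/7*(-2) - 5/7*3 + (⅐)*3*(-2)))) - 9172 = (16621 + (20 + (61/7 + 16/7 - 15/7 - 6/7))) - 9172 = (16621 + (20 + 8)) - 9172 = (16621 + 28) - 9172 = 16649 - 9172 = 7477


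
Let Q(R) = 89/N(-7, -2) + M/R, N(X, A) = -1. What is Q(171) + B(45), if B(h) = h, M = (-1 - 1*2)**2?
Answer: -835/19 ≈ -43.947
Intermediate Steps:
M = 9 (M = (-1 - 2)**2 = (-3)**2 = 9)
Q(R) = -89 + 9/R (Q(R) = 89/(-1) + 9/R = 89*(-1) + 9/R = -89 + 9/R)
Q(171) + B(45) = (-89 + 9/171) + 45 = (-89 + 9*(1/171)) + 45 = (-89 + 1/19) + 45 = -1690/19 + 45 = -835/19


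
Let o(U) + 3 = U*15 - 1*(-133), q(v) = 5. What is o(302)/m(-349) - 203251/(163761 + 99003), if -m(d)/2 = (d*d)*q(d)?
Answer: -24878623075/32004917964 ≈ -0.77734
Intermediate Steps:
m(d) = -10*d² (m(d) = -2*d*d*5 = -2*d²*5 = -10*d²)
o(U) = 130 + 15*U (o(U) = -3 + (U*15 - 1*(-133)) = -3 + (15*U + 133) = -3 + (133 + 15*U) = 130 + 15*U)
o(302)/m(-349) - 203251/(163761 + 99003) = (130 + 15*302)/((-10*(-349)²)) - 203251/(163761 + 99003) = (130 + 4530)/((-10*121801)) - 203251/262764 = 4660/(-1218010) - 203251*1/262764 = 4660*(-1/1218010) - 203251/262764 = -466/121801 - 203251/262764 = -24878623075/32004917964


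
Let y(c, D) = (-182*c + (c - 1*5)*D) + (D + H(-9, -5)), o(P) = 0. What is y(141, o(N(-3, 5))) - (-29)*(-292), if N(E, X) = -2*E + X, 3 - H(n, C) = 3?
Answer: -34130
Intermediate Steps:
H(n, C) = 0 (H(n, C) = 3 - 1*3 = 3 - 3 = 0)
N(E, X) = X - 2*E
y(c, D) = D - 182*c + D*(-5 + c) (y(c, D) = (-182*c + (c - 1*5)*D) + (D + 0) = (-182*c + (c - 5)*D) + D = (-182*c + (-5 + c)*D) + D = (-182*c + D*(-5 + c)) + D = D - 182*c + D*(-5 + c))
y(141, o(N(-3, 5))) - (-29)*(-292) = (-182*141 - 4*0 + 0*141) - (-29)*(-292) = (-25662 + 0 + 0) - 1*8468 = -25662 - 8468 = -34130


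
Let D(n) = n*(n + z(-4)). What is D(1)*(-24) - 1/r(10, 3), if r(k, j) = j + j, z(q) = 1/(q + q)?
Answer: -127/6 ≈ -21.167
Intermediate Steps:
z(q) = 1/(2*q)
r(k, j) = 2*j
D(n) = n*(-1/8 + n) (D(n) = n*(n + (1/2)/(-4)) = n*(n + (1/2)*(-1/4)) = n*(n - 1/8) = n*(-1/8 + n))
D(1)*(-24) - 1/r(10, 3) = (1*(-1/8 + 1))*(-24) - 1/(2*3) = (1*(7/8))*(-24) - 1/6 = (7/8)*(-24) - 1*1/6 = -21 - 1/6 = -127/6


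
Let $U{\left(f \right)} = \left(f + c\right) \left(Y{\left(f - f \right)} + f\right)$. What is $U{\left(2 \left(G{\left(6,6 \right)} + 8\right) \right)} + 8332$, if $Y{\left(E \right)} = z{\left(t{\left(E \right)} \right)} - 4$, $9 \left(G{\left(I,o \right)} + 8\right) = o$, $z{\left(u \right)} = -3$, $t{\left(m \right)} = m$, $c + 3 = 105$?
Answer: $\frac{69718}{9} \approx 7746.4$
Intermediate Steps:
$c = 102$ ($c = -3 + 105 = 102$)
$G{\left(I,o \right)} = -8 + \frac{o}{9}$
$Y{\left(E \right)} = -7$ ($Y{\left(E \right)} = -3 - 4 = -7$)
$U{\left(f \right)} = \left(-7 + f\right) \left(102 + f\right)$ ($U{\left(f \right)} = \left(f + 102\right) \left(-7 + f\right) = \left(102 + f\right) \left(-7 + f\right) = \left(-7 + f\right) \left(102 + f\right)$)
$U{\left(2 \left(G{\left(6,6 \right)} + 8\right) \right)} + 8332 = \left(-714 + \left(2 \left(\left(-8 + \frac{1}{9} \cdot 6\right) + 8\right)\right)^{2} + 95 \cdot 2 \left(\left(-8 + \frac{1}{9} \cdot 6\right) + 8\right)\right) + 8332 = \left(-714 + \left(2 \left(\left(-8 + \frac{2}{3}\right) + 8\right)\right)^{2} + 95 \cdot 2 \left(\left(-8 + \frac{2}{3}\right) + 8\right)\right) + 8332 = \left(-714 + \left(2 \left(- \frac{22}{3} + 8\right)\right)^{2} + 95 \cdot 2 \left(- \frac{22}{3} + 8\right)\right) + 8332 = \left(-714 + \left(2 \cdot \frac{2}{3}\right)^{2} + 95 \cdot 2 \cdot \frac{2}{3}\right) + 8332 = \left(-714 + \left(\frac{4}{3}\right)^{2} + 95 \cdot \frac{4}{3}\right) + 8332 = \left(-714 + \frac{16}{9} + \frac{380}{3}\right) + 8332 = - \frac{5270}{9} + 8332 = \frac{69718}{9}$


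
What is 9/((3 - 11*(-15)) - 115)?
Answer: 9/53 ≈ 0.16981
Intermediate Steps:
9/((3 - 11*(-15)) - 115) = 9/((3 + 165) - 115) = 9/(168 - 115) = 9/53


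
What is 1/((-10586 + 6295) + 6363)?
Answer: 1/2072 ≈ 0.00048263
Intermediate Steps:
1/((-10586 + 6295) + 6363) = 1/(-4291 + 6363) = 1/2072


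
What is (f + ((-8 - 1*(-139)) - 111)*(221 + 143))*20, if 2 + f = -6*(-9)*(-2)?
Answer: 143400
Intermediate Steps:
f = -110 (f = -2 - 6*(-9)*(-2) = -2 + 54*(-2) = -2 - 108 = -110)
(f + ((-8 - 1*(-139)) - 111)*(221 + 143))*20 = (-110 + ((-8 - 1*(-139)) - 111)*(221 + 143))*20 = (-110 + ((-8 + 139) - 111)*364)*20 = (-110 + (131 - 111)*364)*20 = (-110 + 20*364)*20 = (-110 + 7280)*20 = 7170*20 = 143400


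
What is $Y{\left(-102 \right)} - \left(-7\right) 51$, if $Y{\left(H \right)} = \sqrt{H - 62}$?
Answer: $357 + 2 i \sqrt{41} \approx 357.0 + 12.806 i$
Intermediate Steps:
$Y{\left(H \right)} = \sqrt{-62 + H}$
$Y{\left(-102 \right)} - \left(-7\right) 51 = \sqrt{-62 - 102} - \left(-7\right) 51 = \sqrt{-164} - -357 = 2 i \sqrt{41} + 357 = 357 + 2 i \sqrt{41}$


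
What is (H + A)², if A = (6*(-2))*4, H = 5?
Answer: 1849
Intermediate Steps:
A = -48 (A = -12*4 = -48)
(H + A)² = (5 - 48)² = (-43)² = 1849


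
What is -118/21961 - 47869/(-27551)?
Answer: 1048000091/605047511 ≈ 1.7321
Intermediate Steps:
-118/21961 - 47869/(-27551) = -118*1/21961 - 47869*(-1/27551) = -118/21961 + 47869/27551 = 1048000091/605047511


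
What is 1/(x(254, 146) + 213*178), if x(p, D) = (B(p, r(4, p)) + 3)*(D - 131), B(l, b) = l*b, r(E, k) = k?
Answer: 1/1005699 ≈ 9.9433e-7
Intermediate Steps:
B(l, b) = b*l
x(p, D) = (-131 + D)*(3 + p**2) (x(p, D) = (p*p + 3)*(D - 131) = (p**2 + 3)*(-131 + D) = (3 + p**2)*(-131 + D) = (-131 + D)*(3 + p**2))
1/(x(254, 146) + 213*178) = 1/((-393 - 131*254**2 + 3*146 + 146*254**2) + 213*178) = 1/((-393 - 131*64516 + 438 + 146*64516) + 37914) = 1/((-393 - 8451596 + 438 + 9419336) + 37914) = 1/(967785 + 37914) = 1/1005699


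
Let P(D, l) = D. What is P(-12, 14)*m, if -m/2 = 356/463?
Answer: 8544/463 ≈ 18.454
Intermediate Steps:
m = -712/463 ≈ -1.5378
P(-12, 14)*m = -12*(-712/463) = 8544/463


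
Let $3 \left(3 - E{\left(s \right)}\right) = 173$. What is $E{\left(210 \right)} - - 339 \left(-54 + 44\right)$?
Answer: $- \frac{10334}{3} \approx -3444.7$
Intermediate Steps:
$E{\left(s \right)} = - \frac{164}{3}$ ($E{\left(s \right)} = 3 - \frac{173}{3} = - \frac{164}{3}$)
$E{\left(210 \right)} - - 339 \left(-54 + 44\right) = - \frac{164}{3} - - 339 \left(-54 + 44\right) = - \frac{164}{3} - \left(-339\right) \left(-10\right) = - \frac{164}{3} - 3390 = - \frac{10334}{3}$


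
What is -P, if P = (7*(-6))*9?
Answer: 378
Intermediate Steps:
P = -378 (P = -42*9 = -378)
-P = -1*(-378) = 378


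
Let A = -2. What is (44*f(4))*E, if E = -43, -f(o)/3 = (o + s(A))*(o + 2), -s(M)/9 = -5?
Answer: 1668744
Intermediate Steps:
s(M) = 45 (s(M) = -9*(-5) = 45)
f(o) = -3*(2 + o)*(45 + o) (f(o) = -3*(o + 45)*(o + 2) = -3*(45 + o)*(2 + o) = -3*(2 + o)*(45 + o))
(44*f(4))*E = (44*(-270 - 141*4 - 3*4²))*(-43) = (44*(-270 - 564 - 3*16))*(-43) = (44*(-270 - 564 - 48))*(-43) = (44*(-882))*(-43) = -38808*(-43) = 1668744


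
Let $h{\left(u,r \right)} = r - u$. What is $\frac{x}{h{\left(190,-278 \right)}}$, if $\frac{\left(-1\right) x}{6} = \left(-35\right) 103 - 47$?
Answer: $- \frac{1826}{39} \approx -46.82$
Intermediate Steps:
$x = 21912$ ($x = - 6 \left(\left(-35\right) 103 - 47\right) = - 6 \left(-3605 - 47\right) = \left(-6\right) \left(-3652\right) = 21912$)
$\frac{x}{h{\left(190,-278 \right)}} = \frac{21912}{-278 - 190} = \frac{21912}{-468} = 21912 \left(- \frac{1}{468}\right) = - \frac{1826}{39}$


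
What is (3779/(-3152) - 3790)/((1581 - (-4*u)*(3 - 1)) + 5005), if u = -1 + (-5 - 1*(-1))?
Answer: -11949859/20632992 ≈ -0.57916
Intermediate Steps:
u = -5 (u = -1 + (-5 + 1) = -1 - 4 = -5)
(3779/(-3152) - 3790)/((1581 - (-4*u)*(3 - 1)) + 5005) = (3779/(-3152) - 3790)/((1581 - (-4*(-5))*(3 - 1)) + 5005) = (3779*(-1/3152) - 3790)/((1581 - 20*2) + 5005) = (-3779/3152 - 3790)/((1581 - 1*40) + 5005) = -11949859/(3152*((1581 - 40) + 5005)) = -11949859/(3152*(1541 + 5005)) = -11949859/3152/6546 = -11949859/3152*1/6546 = -11949859/20632992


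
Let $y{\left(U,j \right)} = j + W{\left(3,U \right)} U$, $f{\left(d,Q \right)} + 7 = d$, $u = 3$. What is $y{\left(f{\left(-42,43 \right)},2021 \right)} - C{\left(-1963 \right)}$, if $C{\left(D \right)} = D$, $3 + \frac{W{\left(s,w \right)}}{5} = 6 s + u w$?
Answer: $36324$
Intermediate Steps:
$W{\left(s,w \right)} = -15 + 15 w + 30 s$ ($W{\left(s,w \right)} = -15 + 5 \left(6 s + 3 w\right) = -15 + 5 \left(3 w + 6 s\right) = -15 + \left(15 w + 30 s\right) = -15 + 15 w + 30 s$)
$f{\left(d,Q \right)} = -7 + d$
$y{\left(U,j \right)} = j + U \left(75 + 15 U\right)$ ($y{\left(U,j \right)} = j + \left(-15 + 15 U + 30 \cdot 3\right) U = j + \left(-15 + 15 U + 90\right) U = j + \left(75 + 15 U\right) U = j + U \left(75 + 15 U\right)$)
$y{\left(f{\left(-42,43 \right)},2021 \right)} - C{\left(-1963 \right)} = \left(2021 + 15 \left(-7 - 42\right) \left(5 - 49\right)\right) - -1963 = \left(2021 + 15 \left(-49\right) \left(5 - 49\right)\right) + 1963 = \left(2021 + 15 \left(-49\right) \left(-44\right)\right) + 1963 = \left(2021 + 32340\right) + 1963 = 34361 + 1963 = 36324$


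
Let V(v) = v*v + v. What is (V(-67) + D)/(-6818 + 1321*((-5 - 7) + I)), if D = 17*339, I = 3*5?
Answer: -2037/571 ≈ -3.5674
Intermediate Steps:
I = 15
V(v) = v + v**2 (V(v) = v**2 + v = v + v**2)
D = 5763
(V(-67) + D)/(-6818 + 1321*((-5 - 7) + I)) = (-67*(1 - 67) + 5763)/(-6818 + 1321*((-5 - 7) + 15)) = (-67*(-66) + 5763)/(-6818 + 1321*(-12 + 15)) = (4422 + 5763)/(-6818 + 1321*3) = 10185/(-6818 + 3963) = 10185/(-2855) = 10185*(-1/2855) = -2037/571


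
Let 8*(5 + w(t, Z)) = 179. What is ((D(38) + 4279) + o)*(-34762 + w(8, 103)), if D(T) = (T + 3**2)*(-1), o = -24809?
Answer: 5719521189/8 ≈ 7.1494e+8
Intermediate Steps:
D(T) = -9 - T (D(T) = (T + 9)*(-1) = (9 + T)*(-1) = -9 - T)
w(t, Z) = 139/8 (w(t, Z) = -5 + (1/8)*179 = -5 + 179/8 = 139/8)
((D(38) + 4279) + o)*(-34762 + w(8, 103)) = (((-9 - 1*38) + 4279) - 24809)*(-34762 + 139/8) = (((-9 - 38) + 4279) - 24809)*(-277957/8) = ((-47 + 4279) - 24809)*(-277957/8) = (4232 - 24809)*(-277957/8) = -20577*(-277957/8) = 5719521189/8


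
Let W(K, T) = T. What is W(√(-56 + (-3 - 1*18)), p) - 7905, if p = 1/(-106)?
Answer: -837931/106 ≈ -7905.0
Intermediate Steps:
p = -1/106 ≈ -0.0094340
W(√(-56 + (-3 - 1*18)), p) - 7905 = -1/106 - 7905 = -837931/106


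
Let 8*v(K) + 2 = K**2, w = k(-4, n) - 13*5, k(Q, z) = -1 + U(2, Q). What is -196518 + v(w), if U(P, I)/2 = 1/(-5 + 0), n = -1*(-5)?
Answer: -19596713/100 ≈ -1.9597e+5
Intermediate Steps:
n = 5
U(P, I) = -2/5 (U(P, I) = 2/(-5 + 0) = 2/(-5) = 2*(-1/5) = -2/5)
k(Q, z) = -7/5 (k(Q, z) = -1 - 2/5 = -7/5)
w = -332/5 (w = -7/5 - 13*5 = -7/5 - 65 = -332/5 ≈ -66.400)
v(K) = -1/4 + K**2/8
-196518 + v(w) = -196518 + (-1/4 + (-332/5)**2/8) = -196518 + (-1/4 + (1/8)*(110224/25)) = -196518 + (-1/4 + 13778/25) = -196518 + 55087/100 = -19596713/100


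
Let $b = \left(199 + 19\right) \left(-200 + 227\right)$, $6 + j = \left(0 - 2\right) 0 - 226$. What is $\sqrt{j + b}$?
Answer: $\sqrt{5654} \approx 75.193$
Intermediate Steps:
$j = -232$ ($j = -6 - \left(226 - \left(0 - 2\right) 0\right) = -6 - 226 = -232$)
$b = 5886$ ($b = 218 \cdot 27 = 5886$)
$\sqrt{j + b} = \sqrt{-232 + 5886} = \sqrt{5654}$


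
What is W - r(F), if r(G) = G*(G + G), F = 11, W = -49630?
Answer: -49872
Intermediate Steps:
r(G) = 2*G**2 (r(G) = G*(2*G) = 2*G**2)
W - r(F) = -49630 - 2*11**2 = -49630 - 2*121 = -49630 - 1*242 = -49630 - 242 = -49872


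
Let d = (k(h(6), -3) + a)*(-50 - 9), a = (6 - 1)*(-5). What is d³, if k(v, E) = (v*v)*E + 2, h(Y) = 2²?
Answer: 73507403269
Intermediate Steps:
a = -25 (a = 5*(-5) = -25)
h(Y) = 4
k(v, E) = 2 + E*v² (k(v, E) = v²*E + 2 = E*v² + 2 = 2 + E*v²)
d = 4189 (d = ((2 - 3*4²) - 25)*(-50 - 9) = ((2 - 3*16) - 25)*(-59) = ((2 - 48) - 25)*(-59) = (-46 - 25)*(-59) = -71*(-59) = 4189)
d³ = 4189³ = 73507403269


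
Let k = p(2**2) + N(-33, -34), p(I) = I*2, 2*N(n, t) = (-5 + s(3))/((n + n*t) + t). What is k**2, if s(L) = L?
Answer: 71216721/1113025 ≈ 63.985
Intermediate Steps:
N(n, t) = -1/(n + t + n*t) (N(n, t) = ((-5 + 3)/((n + n*t) + t))/2 = (-2/(n + t + n*t))/2 = -1/(n + t + n*t))
p(I) = 2*I
k = 8439/1055 (k = 2*2**2 - 1/(-33 - 34 - 33*(-34)) = 2*4 - 1/(-33 - 34 + 1122) = 8 - 1/1055 = 8439/1055 ≈ 7.9991)
k**2 = (8439/1055)**2 = 71216721/1113025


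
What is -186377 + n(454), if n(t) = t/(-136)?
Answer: -12673863/68 ≈ -1.8638e+5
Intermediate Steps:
n(t) = -t/136 (n(t) = t*(-1/136) = -t/136)
-186377 + n(454) = -186377 - 1/136*454 = -186377 - 227/68 = -12673863/68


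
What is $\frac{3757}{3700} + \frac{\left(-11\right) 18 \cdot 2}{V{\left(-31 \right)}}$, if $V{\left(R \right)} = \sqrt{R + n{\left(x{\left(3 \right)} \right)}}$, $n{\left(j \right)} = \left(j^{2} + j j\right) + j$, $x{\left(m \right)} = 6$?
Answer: $\frac{3757}{3700} - \frac{396 \sqrt{47}}{47} \approx -56.747$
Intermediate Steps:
$n{\left(j \right)} = j + 2 j^{2}$ ($n{\left(j \right)} = \left(j^{2} + j^{2}\right) + j = 2 j^{2} + j = j + 2 j^{2}$)
$V{\left(R \right)} = \sqrt{78 + R}$ ($V{\left(R \right)} = \sqrt{R + 6 \left(1 + 2 \cdot 6\right)} = \sqrt{R + 6 \left(1 + 12\right)} = \sqrt{R + 6 \cdot 13} = \sqrt{R + 78} = \sqrt{78 + R}$)
$\frac{3757}{3700} + \frac{\left(-11\right) 18 \cdot 2}{V{\left(-31 \right)}} = \frac{3757}{3700} + \frac{\left(-11\right) 18 \cdot 2}{\sqrt{78 - 31}} = 3757 \cdot \frac{1}{3700} + \frac{\left(-198\right) 2}{\sqrt{47}} = \frac{3757}{3700} - 396 \frac{\sqrt{47}}{47} = \frac{3757}{3700} - \frac{396 \sqrt{47}}{47}$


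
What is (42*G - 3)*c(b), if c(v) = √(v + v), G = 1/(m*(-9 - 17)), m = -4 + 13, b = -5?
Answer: -124*I*√10/39 ≈ -10.054*I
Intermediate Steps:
m = 9
G = -1/234 (G = 1/(9*(-9 - 17)) = (⅑)/(-26) = (⅑)*(-1/26) = -1/234 ≈ -0.0042735)
c(v) = √2*√v (c(v) = √(2*v) = √2*√v)
(42*G - 3)*c(b) = (42*(-1/234) - 3)*(√2*√(-5)) = (-7/39 - 3)*(√2*(I*√5)) = -124*I*√10/39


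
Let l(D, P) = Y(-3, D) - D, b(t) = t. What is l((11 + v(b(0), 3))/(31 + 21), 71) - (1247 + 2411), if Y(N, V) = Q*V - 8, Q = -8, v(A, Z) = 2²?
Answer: -190767/52 ≈ -3668.6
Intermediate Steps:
v(A, Z) = 4
Y(N, V) = -8 - 8*V (Y(N, V) = -8*V - 8 = -8 - 8*V)
l(D, P) = -8 - 9*D (l(D, P) = (-8 - 8*D) - D = -8 - 9*D)
l((11 + v(b(0), 3))/(31 + 21), 71) - (1247 + 2411) = (-8 - 9*(11 + 4)/(31 + 21)) - (1247 + 2411) = (-8 - 135/52) - 1*3658 = (-8 - 135/52) - 3658 = -551/52 - 3658 = -190767/52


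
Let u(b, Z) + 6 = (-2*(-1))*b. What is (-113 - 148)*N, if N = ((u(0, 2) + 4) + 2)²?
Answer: 0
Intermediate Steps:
u(b, Z) = -6 + 2*b (u(b, Z) = -6 + (-2*(-1))*b = -6 + 2*b)
N = 0 (N = (((-6 + 2*0) + 4) + 2)² = (((-6 + 0) + 4) + 2)² = ((-6 + 4) + 2)² = (-2 + 2)² = 0² = 0)
(-113 - 148)*N = (-113 - 148)*0 = -261*0 = 0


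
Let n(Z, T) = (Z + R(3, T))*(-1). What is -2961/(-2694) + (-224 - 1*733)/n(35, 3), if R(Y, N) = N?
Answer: 224223/8531 ≈ 26.283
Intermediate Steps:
n(Z, T) = -T - Z (n(Z, T) = (Z + T)*(-1) = (T + Z)*(-1) = -T - Z)
-2961/(-2694) + (-224 - 1*733)/n(35, 3) = -2961/(-2694) + (-224 - 1*733)/(-1*3 - 1*35) = -2961*(-1/2694) + (-224 - 733)/(-3 - 35) = 987/898 - 957/(-38) = 987/898 - 957*(-1/38) = 987/898 + 957/38 = 224223/8531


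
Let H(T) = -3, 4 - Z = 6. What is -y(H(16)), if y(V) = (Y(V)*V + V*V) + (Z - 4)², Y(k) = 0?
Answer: -45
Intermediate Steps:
Z = -2 (Z = 4 - 1*6 = 4 - 6 = -2)
y(V) = 36 + V² (y(V) = (0*V + V*V) + (-2 - 4)² = (0 + V²) + (-6)² = V² + 36 = 36 + V²)
-y(H(16)) = -(36 + (-3)²) = -(36 + 9) = -1*45 = -45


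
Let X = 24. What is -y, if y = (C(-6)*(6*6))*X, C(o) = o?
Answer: 5184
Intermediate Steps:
y = -5184 (y = -36*6*24 = -6*36*24 = -216*24 = -5184)
-y = -1*(-5184) = 5184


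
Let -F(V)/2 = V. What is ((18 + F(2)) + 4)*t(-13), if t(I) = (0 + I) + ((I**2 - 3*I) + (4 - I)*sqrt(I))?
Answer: 3510 + 306*I*sqrt(13) ≈ 3510.0 + 1103.3*I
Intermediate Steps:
F(V) = -2*V
t(I) = I**2 - 2*I + sqrt(I)*(4 - I) (t(I) = I + ((I**2 - 3*I) + sqrt(I)*(4 - I)) = I + (I**2 - 3*I + sqrt(I)*(4 - I)) = I**2 - 2*I + sqrt(I)*(4 - I))
((18 + F(2)) + 4)*t(-13) = ((18 - 2*2) + 4)*((-13)**2 - (-13)**(3/2) - 2*(-13) + 4*sqrt(-13)) = ((18 - 4) + 4)*(169 - (-13)*I*sqrt(13) + 26 + 4*(I*sqrt(13))) = (14 + 4)*(169 + 13*I*sqrt(13) + 26 + 4*I*sqrt(13)) = 18*(195 + 17*I*sqrt(13)) = 3510 + 306*I*sqrt(13)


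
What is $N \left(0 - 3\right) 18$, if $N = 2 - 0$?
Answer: $-108$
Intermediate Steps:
$N = 2$ ($N = 2 + 0 = 2$)
$N \left(0 - 3\right) 18 = 2 \left(0 - 3\right) 18 = 2 \left(-3\right) 18 = \left(-6\right) 18 = -108$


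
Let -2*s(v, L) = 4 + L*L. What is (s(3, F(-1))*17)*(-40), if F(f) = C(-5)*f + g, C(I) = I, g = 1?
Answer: 13600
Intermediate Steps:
F(f) = 1 - 5*f (F(f) = -5*f + 1 = 1 - 5*f)
s(v, L) = -2 - L**2/2 (s(v, L) = -(4 + L*L)/2 = -(4 + L**2)/2 = -2 - L**2/2)
(s(3, F(-1))*17)*(-40) = ((-2 - (1 - 5*(-1))**2/2)*17)*(-40) = ((-2 - (1 + 5)**2/2)*17)*(-40) = ((-2 - 1/2*6**2)*17)*(-40) = ((-2 - 1/2*36)*17)*(-40) = ((-2 - 18)*17)*(-40) = -20*17*(-40) = -340*(-40) = 13600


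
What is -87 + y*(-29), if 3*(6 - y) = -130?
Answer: -4553/3 ≈ -1517.7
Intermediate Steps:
y = 148/3 (y = 6 - ⅓*(-130) = 6 + 130/3 = 148/3 ≈ 49.333)
-87 + y*(-29) = -87 + (148/3)*(-29) = -87 - 4292/3 = -4553/3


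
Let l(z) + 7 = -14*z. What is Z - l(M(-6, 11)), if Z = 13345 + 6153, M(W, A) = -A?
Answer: 19351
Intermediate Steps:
Z = 19498
l(z) = -7 - 14*z
Z - l(M(-6, 11)) = 19498 - (-7 - (-14)*11) = 19498 - (-7 - 14*(-11)) = 19498 - (-7 + 154) = 19498 - 1*147 = 19498 - 147 = 19351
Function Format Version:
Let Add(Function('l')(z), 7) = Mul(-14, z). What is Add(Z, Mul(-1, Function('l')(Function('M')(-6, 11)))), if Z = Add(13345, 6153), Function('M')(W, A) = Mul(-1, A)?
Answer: 19351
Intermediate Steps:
Z = 19498
Function('l')(z) = Add(-7, Mul(-14, z))
Add(Z, Mul(-1, Function('l')(Function('M')(-6, 11)))) = Add(19498, Mul(-1, Add(-7, Mul(-14, Mul(-1, 11))))) = Add(19498, Mul(-1, Add(-7, Mul(-14, -11)))) = Add(19498, Mul(-1, Add(-7, 154))) = Add(19498, Mul(-1, 147)) = Add(19498, -147) = 19351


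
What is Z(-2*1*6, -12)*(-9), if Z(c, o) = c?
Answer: 108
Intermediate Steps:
Z(-2*1*6, -12)*(-9) = (-2*1*6)*(-9) = -2*6*(-9) = -12*(-9) = 108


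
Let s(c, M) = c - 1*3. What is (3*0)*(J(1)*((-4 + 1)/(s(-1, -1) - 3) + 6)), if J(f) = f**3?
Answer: 0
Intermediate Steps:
s(c, M) = -3 + c (s(c, M) = c - 3 = -3 + c)
(3*0)*(J(1)*((-4 + 1)/(s(-1, -1) - 3) + 6)) = (3*0)*(1**3*((-4 + 1)/((-3 - 1) - 3) + 6)) = 0*(1*(-3/(-4 - 3) + 6)) = 0*(1*(-3/(-7) + 6)) = 0*(1*(-3*(-1/7) + 6)) = 0*(1*(3/7 + 6)) = 0*(1*(45/7)) = 0*(45/7) = 0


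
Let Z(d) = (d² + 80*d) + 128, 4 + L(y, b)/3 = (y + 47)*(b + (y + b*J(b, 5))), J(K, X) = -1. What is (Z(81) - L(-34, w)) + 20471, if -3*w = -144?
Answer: 34978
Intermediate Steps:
w = 48 (w = -⅓*(-144) = 48)
L(y, b) = -12 + 3*y*(47 + y) (L(y, b) = -12 + 3*((y + 47)*(b + (y + b*(-1)))) = -12 + 3*((47 + y)*(b + (y - b))) = -12 + 3*((47 + y)*y) = -12 + 3*(y*(47 + y)) = -12 + 3*y*(47 + y))
Z(d) = 128 + d² + 80*d
(Z(81) - L(-34, w)) + 20471 = ((128 + 81² + 80*81) - (-12 + 3*(-34)² + 141*(-34))) + 20471 = ((128 + 6561 + 6480) - (-12 + 3*1156 - 4794)) + 20471 = (13169 - (-12 + 3468 - 4794)) + 20471 = (13169 - 1*(-1338)) + 20471 = (13169 + 1338) + 20471 = 14507 + 20471 = 34978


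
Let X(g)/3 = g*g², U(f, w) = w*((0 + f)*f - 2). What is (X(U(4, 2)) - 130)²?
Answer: 4319907076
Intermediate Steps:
U(f, w) = w*(-2 + f²) (U(f, w) = w*(f*f - 2) = w*(f² - 2) = w*(-2 + f²))
X(g) = 3*g³ (X(g) = 3*(g*g²) = 3*g³)
(X(U(4, 2)) - 130)² = (3*(2*(-2 + 4²))³ - 130)² = (3*(2*(-2 + 16))³ - 130)² = (3*(2*14)³ - 130)² = (3*28³ - 130)² = (3*21952 - 130)² = (65856 - 130)² = 65726² = 4319907076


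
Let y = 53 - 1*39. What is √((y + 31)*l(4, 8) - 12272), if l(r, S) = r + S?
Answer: 2*I*√2933 ≈ 108.31*I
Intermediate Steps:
y = 14 (y = 53 - 39 = 14)
l(r, S) = S + r
√((y + 31)*l(4, 8) - 12272) = √((14 + 31)*(8 + 4) - 12272) = √(45*12 - 12272) = √(540 - 12272) = √(-11732) = 2*I*√2933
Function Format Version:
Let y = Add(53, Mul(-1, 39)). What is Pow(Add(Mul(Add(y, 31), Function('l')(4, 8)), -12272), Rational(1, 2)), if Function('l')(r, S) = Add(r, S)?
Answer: Mul(2, I, Pow(2933, Rational(1, 2))) ≈ Mul(108.31, I)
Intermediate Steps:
y = 14 (y = Add(53, -39) = 14)
Function('l')(r, S) = Add(S, r)
Pow(Add(Mul(Add(y, 31), Function('l')(4, 8)), -12272), Rational(1, 2)) = Pow(Add(Mul(Add(14, 31), Add(8, 4)), -12272), Rational(1, 2)) = Pow(Add(Mul(45, 12), -12272), Rational(1, 2)) = Pow(Add(540, -12272), Rational(1, 2)) = Pow(-11732, Rational(1, 2)) = Mul(2, I, Pow(2933, Rational(1, 2)))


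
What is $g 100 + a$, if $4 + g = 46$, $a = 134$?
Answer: $4334$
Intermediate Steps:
$g = 42$ ($g = -4 + 46 = 42$)
$g 100 + a = 42 \cdot 100 + 134 = 4200 + 134 = 4334$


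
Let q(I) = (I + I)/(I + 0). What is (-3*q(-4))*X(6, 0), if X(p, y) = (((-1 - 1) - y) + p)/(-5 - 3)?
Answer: 3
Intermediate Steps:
q(I) = 2 (q(I) = (2*I)/I = 2)
X(p, y) = ¼ - p/8 + y/8 (X(p, y) = ((-2 - y) + p)/(-8) = (-2 + p - y)*(-⅛) = ¼ - p/8 + y/8)
(-3*q(-4))*X(6, 0) = (-3*2)*(¼ - ⅛*6 + (⅛)*0) = -6*(¼ - ¾ + 0) = -6*(-½) = 3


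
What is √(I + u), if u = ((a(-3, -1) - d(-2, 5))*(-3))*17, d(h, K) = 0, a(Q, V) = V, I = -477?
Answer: I*√426 ≈ 20.64*I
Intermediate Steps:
u = 51 (u = ((-1 - 1*0)*(-3))*17 = ((-1 + 0)*(-3))*17 = -1*(-3)*17 = 3*17 = 51)
√(I + u) = √(-477 + 51) = √(-426) = I*√426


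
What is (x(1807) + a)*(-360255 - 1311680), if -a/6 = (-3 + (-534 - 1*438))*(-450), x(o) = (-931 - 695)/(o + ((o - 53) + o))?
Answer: 11813275453333155/2684 ≈ 4.4014e+12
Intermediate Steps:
x(o) = -1626/(-53 + 3*o) (x(o) = -1626/(o + ((-53 + o) + o)) = -1626/(o + (-53 + 2*o)) = -1626/(-53 + 3*o))
a = -2632500 (a = -6*(-3 + (-534 - 1*438))*(-450) = -6*(-3 + (-534 - 438))*(-450) = -6*(-3 - 972)*(-450) = -(-5850)*(-450) = -6*438750 = -2632500)
(x(1807) + a)*(-360255 - 1311680) = (-1626/(-53 + 3*1807) - 2632500)*(-360255 - 1311680) = (-1626/(-53 + 5421) - 2632500)*(-1671935) = (-1626/5368 - 2632500)*(-1671935) = (-1626*1/5368 - 2632500)*(-1671935) = (-813/2684 - 2632500)*(-1671935) = -7065630813/2684*(-1671935) = 11813275453333155/2684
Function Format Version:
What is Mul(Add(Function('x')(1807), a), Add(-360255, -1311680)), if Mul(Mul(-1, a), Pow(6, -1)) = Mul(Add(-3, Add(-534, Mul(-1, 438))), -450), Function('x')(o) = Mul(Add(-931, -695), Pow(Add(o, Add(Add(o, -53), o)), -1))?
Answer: Rational(11813275453333155, 2684) ≈ 4.4014e+12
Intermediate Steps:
Function('x')(o) = Mul(-1626, Pow(Add(-53, Mul(3, o)), -1)) (Function('x')(o) = Mul(-1626, Pow(Add(o, Add(Add(-53, o), o)), -1)) = Mul(-1626, Pow(Add(o, Add(-53, Mul(2, o))), -1)) = Mul(-1626, Pow(Add(-53, Mul(3, o)), -1)))
a = -2632500 (a = Mul(-6, Mul(Add(-3, Add(-534, Mul(-1, 438))), -450)) = Mul(-6, Mul(Add(-3, Add(-534, -438)), -450)) = Mul(-6, Mul(Add(-3, -972), -450)) = Mul(-6, Mul(-975, -450)) = Mul(-6, 438750) = -2632500)
Mul(Add(Function('x')(1807), a), Add(-360255, -1311680)) = Mul(Add(Mul(-1626, Pow(Add(-53, Mul(3, 1807)), -1)), -2632500), Add(-360255, -1311680)) = Mul(Add(Mul(-1626, Pow(Add(-53, 5421), -1)), -2632500), -1671935) = Mul(Add(Mul(-1626, Pow(5368, -1)), -2632500), -1671935) = Mul(Add(Mul(-1626, Rational(1, 5368)), -2632500), -1671935) = Mul(Add(Rational(-813, 2684), -2632500), -1671935) = Mul(Rational(-7065630813, 2684), -1671935) = Rational(11813275453333155, 2684)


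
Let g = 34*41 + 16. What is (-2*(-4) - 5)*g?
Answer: 4230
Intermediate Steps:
g = 1410 (g = 1394 + 16 = 1410)
(-2*(-4) - 5)*g = (-2*(-4) - 5)*1410 = (8 - 5)*1410 = 3*1410 = 4230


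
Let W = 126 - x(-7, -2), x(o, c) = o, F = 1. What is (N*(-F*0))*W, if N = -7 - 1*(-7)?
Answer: 0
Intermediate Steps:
N = 0 (N = -7 + 7 = 0)
W = 133 (W = 126 - 1*(-7) = 126 + 7 = 133)
(N*(-F*0))*W = (0*(-1*1*0))*133 = (0*(-1*0))*133 = (0*0)*133 = 0*133 = 0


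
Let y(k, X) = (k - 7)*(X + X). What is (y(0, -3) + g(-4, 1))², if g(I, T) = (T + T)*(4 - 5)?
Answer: 1600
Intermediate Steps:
y(k, X) = 2*X*(-7 + k) (y(k, X) = (-7 + k)*(2*X) = 2*X*(-7 + k))
g(I, T) = -2*T (g(I, T) = (2*T)*(-1) = -2*T)
(y(0, -3) + g(-4, 1))² = (2*(-3)*(-7 + 0) - 2*1)² = (2*(-3)*(-7) - 2)² = (42 - 2)² = 40² = 1600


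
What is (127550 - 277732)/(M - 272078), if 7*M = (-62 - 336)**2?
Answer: 525637/873071 ≈ 0.60206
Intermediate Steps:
M = 158404/7 (M = (-62 - 336)**2/7 = (1/7)*(-398)**2 = (1/7)*158404 = 158404/7 ≈ 22629.)
(127550 - 277732)/(M - 272078) = (127550 - 277732)/(158404/7 - 272078) = -150182/(-1746142/7) = -150182*(-7/1746142) = 525637/873071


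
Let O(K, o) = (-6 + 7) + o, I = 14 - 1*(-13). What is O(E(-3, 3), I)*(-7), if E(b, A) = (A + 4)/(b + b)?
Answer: -196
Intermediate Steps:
I = 27 (I = 14 + 13 = 27)
E(b, A) = (4 + A)/(2*b) (E(b, A) = (4 + A)/((2*b)) = (4 + A)*(1/(2*b)) = (4 + A)/(2*b))
O(K, o) = 1 + o
O(E(-3, 3), I)*(-7) = (1 + 27)*(-7) = 28*(-7) = -196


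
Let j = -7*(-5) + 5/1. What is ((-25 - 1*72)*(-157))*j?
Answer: 609160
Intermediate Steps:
j = 40 (j = 35 + 5*1 = 35 + 5 = 40)
((-25 - 1*72)*(-157))*j = ((-25 - 1*72)*(-157))*40 = ((-25 - 72)*(-157))*40 = -97*(-157)*40 = 15229*40 = 609160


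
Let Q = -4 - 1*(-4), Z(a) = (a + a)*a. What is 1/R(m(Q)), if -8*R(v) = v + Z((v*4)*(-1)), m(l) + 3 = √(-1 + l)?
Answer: -1012/50245 - 764*I/50245 ≈ -0.020141 - 0.015205*I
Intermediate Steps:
Z(a) = 2*a² (Z(a) = (2*a)*a = 2*a²)
Q = 0 (Q = -4 + 4 = 0)
m(l) = -3 + √(-1 + l)
R(v) = -4*v² - v/8 (R(v) = -(v + 2*((v*4)*(-1))²)/8 = -(v + 2*((4*v)*(-1))²)/8 = -(v + 2*(-4*v)²)/8 = -(v + 2*(16*v²))/8 = -(v + 32*v²)/8 = -4*v² - v/8)
1/R(m(Q)) = 1/((-3 + √(-1 + 0))*(-1 - 32*(-3 + √(-1 + 0)))/8) = 1/((-3 + √(-1))*(-1 - 32*(-3 + √(-1)))/8) = 1/((-3 + I)*(-1 - 32*(-3 + I))/8) = 1/((-3 + I)*(-1 + (96 - 32*I))/8) = 1/((-3 + I)*(95 - 32*I)/8) = 4*(-3 - I)*(95 + 32*I)/50245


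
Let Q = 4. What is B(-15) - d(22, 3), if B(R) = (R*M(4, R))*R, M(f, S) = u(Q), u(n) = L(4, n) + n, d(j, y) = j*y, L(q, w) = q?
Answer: 1734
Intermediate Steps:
u(n) = 4 + n
M(f, S) = 8 (M(f, S) = 4 + 4 = 8)
B(R) = 8*R² (B(R) = (R*8)*R = (8*R)*R = 8*R²)
B(-15) - d(22, 3) = 8*(-15)² - 22*3 = 8*225 - 1*66 = 1800 - 66 = 1734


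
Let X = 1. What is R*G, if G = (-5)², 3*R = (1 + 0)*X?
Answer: 25/3 ≈ 8.3333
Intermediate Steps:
R = ⅓ (R = ((1 + 0)*1)/3 = (1*1)/3 = (⅓)*1 = ⅓ ≈ 0.33333)
G = 25
R*G = (⅓)*25 = 25/3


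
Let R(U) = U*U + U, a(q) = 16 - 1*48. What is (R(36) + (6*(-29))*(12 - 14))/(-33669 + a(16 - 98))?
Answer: -1680/33701 ≈ -0.049850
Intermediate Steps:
a(q) = -32 (a(q) = 16 - 48 = -32)
R(U) = U + U**2 (R(U) = U**2 + U = U + U**2)
(R(36) + (6*(-29))*(12 - 14))/(-33669 + a(16 - 98)) = (36*(1 + 36) + (6*(-29))*(12 - 14))/(-33669 - 32) = (36*37 - 174*(-2))/(-33701) = (1332 + 348)*(-1/33701) = 1680*(-1/33701) = -1680/33701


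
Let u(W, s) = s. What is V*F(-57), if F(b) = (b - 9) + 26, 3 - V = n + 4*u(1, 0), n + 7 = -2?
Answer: -480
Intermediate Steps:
n = -9 (n = -7 - 2 = -9)
V = 12 (V = 3 - (-9 + 4*0) = 3 - (-9 + 0) = 3 - 1*(-9) = 3 + 9 = 12)
F(b) = 17 + b (F(b) = (-9 + b) + 26 = 17 + b)
V*F(-57) = 12*(17 - 57) = 12*(-40) = -480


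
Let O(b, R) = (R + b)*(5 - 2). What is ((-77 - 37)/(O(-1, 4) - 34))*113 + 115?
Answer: 15757/25 ≈ 630.28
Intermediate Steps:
O(b, R) = 3*R + 3*b (O(b, R) = (R + b)*3 = 3*R + 3*b)
((-77 - 37)/(O(-1, 4) - 34))*113 + 115 = ((-77 - 37)/((3*4 + 3*(-1)) - 34))*113 + 115 = -114/((12 - 3) - 34)*113 + 115 = -114/(9 - 34)*113 + 115 = -114/(-25)*113 + 115 = -114*(-1/25)*113 + 115 = (114/25)*113 + 115 = 12882/25 + 115 = 15757/25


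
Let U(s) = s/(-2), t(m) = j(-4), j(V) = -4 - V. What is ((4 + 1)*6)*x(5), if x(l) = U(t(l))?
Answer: 0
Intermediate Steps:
t(m) = 0 (t(m) = -4 - 1*(-4) = -4 + 4 = 0)
U(s) = -s/2 (U(s) = s*(-½) = -s/2)
x(l) = 0 (x(l) = -½*0 = 0)
((4 + 1)*6)*x(5) = ((4 + 1)*6)*0 = (5*6)*0 = 30*0 = 0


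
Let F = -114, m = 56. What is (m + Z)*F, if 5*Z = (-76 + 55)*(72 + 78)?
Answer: 65436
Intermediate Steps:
Z = -630 (Z = ((-76 + 55)*(72 + 78))/5 = (-21*150)/5 = (1/5)*(-3150) = -630)
(m + Z)*F = (56 - 630)*(-114) = -574*(-114) = 65436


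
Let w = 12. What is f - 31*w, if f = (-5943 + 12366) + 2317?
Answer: 8368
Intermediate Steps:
f = 8740 (f = 6423 + 2317 = 8740)
f - 31*w = 8740 - 31*12 = 8740 - 1*372 = 8740 - 372 = 8368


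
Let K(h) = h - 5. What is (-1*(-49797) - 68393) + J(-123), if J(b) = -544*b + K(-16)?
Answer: 48295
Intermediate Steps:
K(h) = -5 + h
J(b) = -21 - 544*b (J(b) = -544*b + (-5 - 16) = -544*b - 21 = -21 - 544*b)
(-1*(-49797) - 68393) + J(-123) = (-1*(-49797) - 68393) + (-21 - 544*(-123)) = (49797 - 68393) + (-21 + 66912) = -18596 + 66891 = 48295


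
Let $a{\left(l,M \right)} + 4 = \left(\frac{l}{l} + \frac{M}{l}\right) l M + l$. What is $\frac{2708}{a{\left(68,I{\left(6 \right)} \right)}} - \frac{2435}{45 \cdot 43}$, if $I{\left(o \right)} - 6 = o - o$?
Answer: $\frac{200150}{49149} \approx 4.0723$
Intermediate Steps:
$I{\left(o \right)} = 6$ ($I{\left(o \right)} = 6 + \left(o - o\right) = 6 + 0 = 6$)
$a{\left(l,M \right)} = -4 + l + M l \left(1 + \frac{M}{l}\right)$ ($a{\left(l,M \right)} = -4 + \left(\left(\frac{l}{l} + \frac{M}{l}\right) l M + l\right) = -4 + \left(\left(1 + \frac{M}{l}\right) l M + l\right) = -4 + \left(l \left(1 + \frac{M}{l}\right) M + l\right) = -4 + \left(M l \left(1 + \frac{M}{l}\right) + l\right) = -4 + \left(l + M l \left(1 + \frac{M}{l}\right)\right) = -4 + l + M l \left(1 + \frac{M}{l}\right)$)
$\frac{2708}{a{\left(68,I{\left(6 \right)} \right)}} - \frac{2435}{45 \cdot 43} = \frac{2708}{-4 + 68 + 6^{2} + 6 \cdot 68} - \frac{2435}{45 \cdot 43} = \frac{2708}{-4 + 68 + 36 + 408} - \frac{2435}{1935} = \frac{2708}{508} - \frac{487}{387} = 2708 \cdot \frac{1}{508} - \frac{487}{387} = \frac{677}{127} - \frac{487}{387} = \frac{200150}{49149}$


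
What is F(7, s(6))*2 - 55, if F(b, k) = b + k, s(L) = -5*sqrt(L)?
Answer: -41 - 10*sqrt(6) ≈ -65.495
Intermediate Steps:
F(7, s(6))*2 - 55 = (7 - 5*sqrt(6))*2 - 55 = (14 - 10*sqrt(6)) - 55 = -41 - 10*sqrt(6)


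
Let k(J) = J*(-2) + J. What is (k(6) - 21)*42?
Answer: -1134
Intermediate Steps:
k(J) = -J (k(J) = -2*J + J = -J)
(k(6) - 21)*42 = (-1*6 - 21)*42 = (-6 - 21)*42 = -27*42 = -1134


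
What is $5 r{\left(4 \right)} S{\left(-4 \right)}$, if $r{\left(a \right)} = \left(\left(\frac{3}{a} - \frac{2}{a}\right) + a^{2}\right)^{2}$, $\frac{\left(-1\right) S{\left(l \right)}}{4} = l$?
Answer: $21125$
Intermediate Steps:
$S{\left(l \right)} = - 4 l$
$r{\left(a \right)} = \left(\frac{1}{a} + a^{2}\right)^{2}$
$5 r{\left(4 \right)} S{\left(-4 \right)} = 5 \frac{\left(1 + 4^{3}\right)^{2}}{16} \left(\left(-4\right) \left(-4\right)\right) = 5 \frac{\left(1 + 64\right)^{2}}{16} \cdot 16 = 5 \frac{65^{2}}{16} \cdot 16 = 5 \cdot \frac{1}{16} \cdot 4225 \cdot 16 = 5 \cdot \frac{4225}{16} \cdot 16 = \frac{21125}{16} \cdot 16 = 21125$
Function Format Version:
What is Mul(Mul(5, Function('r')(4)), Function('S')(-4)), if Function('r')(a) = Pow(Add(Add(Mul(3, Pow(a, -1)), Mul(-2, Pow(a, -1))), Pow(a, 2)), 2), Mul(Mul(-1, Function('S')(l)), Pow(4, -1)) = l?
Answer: 21125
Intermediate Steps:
Function('S')(l) = Mul(-4, l)
Function('r')(a) = Pow(Add(Pow(a, -1), Pow(a, 2)), 2)
Mul(Mul(5, Function('r')(4)), Function('S')(-4)) = Mul(Mul(5, Mul(Pow(4, -2), Pow(Add(1, Pow(4, 3)), 2))), Mul(-4, -4)) = Mul(Mul(5, Mul(Rational(1, 16), Pow(Add(1, 64), 2))), 16) = Mul(Mul(5, Mul(Rational(1, 16), Pow(65, 2))), 16) = Mul(Mul(5, Mul(Rational(1, 16), 4225)), 16) = Mul(Mul(5, Rational(4225, 16)), 16) = Mul(Rational(21125, 16), 16) = 21125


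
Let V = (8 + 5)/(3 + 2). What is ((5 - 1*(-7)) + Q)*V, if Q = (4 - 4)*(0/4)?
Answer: 156/5 ≈ 31.200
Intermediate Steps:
V = 13/5 ≈ 2.6000
Q = 0 (Q = 0*(0*(¼)) = 0*0 = 0)
((5 - 1*(-7)) + Q)*V = ((5 - 1*(-7)) + 0)*(13/5) = ((5 + 7) + 0)*(13/5) = (12 + 0)*(13/5) = 12*(13/5) = 156/5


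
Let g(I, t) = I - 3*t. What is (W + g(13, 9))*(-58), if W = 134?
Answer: -6960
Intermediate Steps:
(W + g(13, 9))*(-58) = (134 + (13 - 3*9))*(-58) = (134 + (13 - 27))*(-58) = (134 - 14)*(-58) = 120*(-58) = -6960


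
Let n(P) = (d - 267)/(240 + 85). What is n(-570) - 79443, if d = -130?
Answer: -25819372/325 ≈ -79444.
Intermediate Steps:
n(P) = -397/325 (n(P) = (-130 - 267)/(240 + 85) = -397/325)
n(-570) - 79443 = -397/325 - 79443 = -25819372/325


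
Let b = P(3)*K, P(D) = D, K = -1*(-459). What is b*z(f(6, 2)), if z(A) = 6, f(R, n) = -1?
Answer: 8262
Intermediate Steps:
K = 459
b = 1377 (b = 3*459 = 1377)
b*z(f(6, 2)) = 1377*6 = 8262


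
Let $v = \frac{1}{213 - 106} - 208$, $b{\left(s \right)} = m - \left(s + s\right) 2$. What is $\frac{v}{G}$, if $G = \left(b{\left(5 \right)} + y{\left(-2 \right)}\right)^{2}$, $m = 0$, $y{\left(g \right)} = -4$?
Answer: $- \frac{22255}{61632} \approx -0.36109$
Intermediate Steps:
$b{\left(s \right)} = - 4 s$ ($b{\left(s \right)} = 0 - \left(s + s\right) 2 = 0 - 2 s 2 = 0 - 4 s = - 4 s$)
$v = - \frac{22255}{107}$ ($v = \frac{1}{107} - 208 = - \frac{22255}{107} \approx -207.99$)
$G = 576$ ($G = \left(\left(-4\right) 5 - 4\right)^{2} = \left(-20 - 4\right)^{2} = \left(-24\right)^{2} = 576$)
$\frac{v}{G} = - \frac{22255}{107 \cdot 576} = \left(- \frac{22255}{107}\right) \frac{1}{576} = - \frac{22255}{61632}$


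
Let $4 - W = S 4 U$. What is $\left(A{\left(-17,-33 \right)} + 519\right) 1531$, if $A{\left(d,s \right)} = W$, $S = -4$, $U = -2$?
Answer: $751721$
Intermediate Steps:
$W = -28$ ($W = 4 - \left(-4\right) 4 \left(-2\right) = 4 - \left(-16\right) \left(-2\right) = 4 - 32 = -28$)
$A{\left(d,s \right)} = -28$
$\left(A{\left(-17,-33 \right)} + 519\right) 1531 = \left(-28 + 519\right) 1531 = 491 \cdot 1531 = 751721$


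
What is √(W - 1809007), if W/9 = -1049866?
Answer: I*√11257801 ≈ 3355.3*I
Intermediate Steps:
W = -9448794 (W = 9*(-1049866) = -9448794)
√(W - 1809007) = √(-9448794 - 1809007) = √(-11257801) = I*√11257801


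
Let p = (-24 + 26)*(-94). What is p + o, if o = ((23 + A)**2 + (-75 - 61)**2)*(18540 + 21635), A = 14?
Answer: 798076187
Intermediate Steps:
p = -188 (p = 2*(-94) = -188)
o = 798076375 (o = ((23 + 14)**2 + (-75 - 61)**2)*(18540 + 21635) = (37**2 + (-136)**2)*40175 = (1369 + 18496)*40175 = 19865*40175 = 798076375)
p + o = -188 + 798076375 = 798076187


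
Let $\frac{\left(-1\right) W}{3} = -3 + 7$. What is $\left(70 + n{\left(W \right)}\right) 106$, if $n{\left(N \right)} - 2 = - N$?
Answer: $8904$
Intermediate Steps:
$W = -12$ ($W = - 3 \left(-3 + 7\right) = \left(-3\right) 4 = -12$)
$n{\left(N \right)} = 2 - N$
$\left(70 + n{\left(W \right)}\right) 106 = \left(70 + \left(2 - -12\right)\right) 106 = \left(70 + \left(2 + 12\right)\right) 106 = \left(70 + 14\right) 106 = 84 \cdot 106 = 8904$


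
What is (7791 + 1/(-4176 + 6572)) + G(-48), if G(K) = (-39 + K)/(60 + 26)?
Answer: 802586965/103028 ≈ 7790.0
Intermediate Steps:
G(K) = -39/86 + K/86 (G(K) = (-39 + K)/86 = (-39 + K)*(1/86) = -39/86 + K/86)
(7791 + 1/(-4176 + 6572)) + G(-48) = (7791 + 1/(-4176 + 6572)) + (-39/86 + (1/86)*(-48)) = (7791 + 1/2396) + (-39/86 - 24/43) = (7791 + 1/2396) - 87/86 = 18667237/2396 - 87/86 = 802586965/103028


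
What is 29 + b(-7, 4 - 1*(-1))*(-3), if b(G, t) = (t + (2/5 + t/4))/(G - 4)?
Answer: 6779/220 ≈ 30.814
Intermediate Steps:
b(G, t) = (⅖ + 5*t/4)/(-4 + G) (b(G, t) = (t + (2*(⅕) + t*(¼)))/(-4 + G) = (t + (⅖ + t/4))/(-4 + G) = (⅖ + 5*t/4)/(-4 + G))
29 + b(-7, 4 - 1*(-1))*(-3) = 29 + ((8 + 25*(4 - 1*(-1)))/(20*(-4 - 7)))*(-3) = 29 + ((1/20)*(8 + 25*(4 + 1))/(-11))*(-3) = 29 + ((1/20)*(-1/11)*(8 + 25*5))*(-3) = 29 + ((1/20)*(-1/11)*(8 + 125))*(-3) = 29 + ((1/20)*(-1/11)*133)*(-3) = 29 - 133/220*(-3) = 29 + 399/220 = 6779/220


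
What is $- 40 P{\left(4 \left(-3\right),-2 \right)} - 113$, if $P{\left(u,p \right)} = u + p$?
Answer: $447$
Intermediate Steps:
$P{\left(u,p \right)} = p + u$
$- 40 P{\left(4 \left(-3\right),-2 \right)} - 113 = - 40 \left(-2 + 4 \left(-3\right)\right) - 113 = - 40 \left(-2 - 12\right) - 113 = \left(-40\right) \left(-14\right) - 113 = 560 - 113 = 447$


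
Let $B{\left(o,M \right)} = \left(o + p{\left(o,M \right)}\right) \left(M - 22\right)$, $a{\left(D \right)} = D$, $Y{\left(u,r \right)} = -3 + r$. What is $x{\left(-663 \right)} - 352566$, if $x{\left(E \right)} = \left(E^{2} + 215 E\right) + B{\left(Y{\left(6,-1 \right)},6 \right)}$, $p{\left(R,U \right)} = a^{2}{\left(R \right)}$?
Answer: $-55734$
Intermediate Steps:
$p{\left(R,U \right)} = R^{2}$
$B{\left(o,M \right)} = \left(-22 + M\right) \left(o + o^{2}\right)$ ($B{\left(o,M \right)} = \left(o + o^{2}\right) \left(M - 22\right) = \left(o + o^{2}\right) \left(-22 + M\right) = \left(-22 + M\right) \left(o + o^{2}\right)$)
$x{\left(E \right)} = -192 + E^{2} + 215 E$ ($x{\left(E \right)} = \left(E^{2} + 215 E\right) + \left(-3 - 1\right) \left(-22 + 6 - 22 \left(-3 - 1\right) + 6 \left(-3 - 1\right)\right) = \left(E^{2} + 215 E\right) - 4 \left(-22 + 6 - -88 + 6 \left(-4\right)\right) = \left(E^{2} + 215 E\right) - 4 \left(-22 + 6 + 88 - 24\right) = \left(E^{2} + 215 E\right) - 192 = -192 + E^{2} + 215 E$)
$x{\left(-663 \right)} - 352566 = \left(-192 + \left(-663\right)^{2} + 215 \left(-663\right)\right) - 352566 = \left(-192 + 439569 - 142545\right) - 352566 = 296832 - 352566 = -55734$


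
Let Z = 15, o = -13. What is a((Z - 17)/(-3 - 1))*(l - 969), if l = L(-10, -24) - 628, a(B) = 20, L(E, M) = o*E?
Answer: -29340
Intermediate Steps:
L(E, M) = -13*E
l = -498 (l = -13*(-10) - 628 = 130 - 628 = -498)
a((Z - 17)/(-3 - 1))*(l - 969) = 20*(-498 - 969) = 20*(-1467) = -29340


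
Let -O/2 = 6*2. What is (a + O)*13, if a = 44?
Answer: 260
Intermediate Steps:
O = -24 (O = -12*2 = -2*12 = -24)
(a + O)*13 = (44 - 24)*13 = 20*13 = 260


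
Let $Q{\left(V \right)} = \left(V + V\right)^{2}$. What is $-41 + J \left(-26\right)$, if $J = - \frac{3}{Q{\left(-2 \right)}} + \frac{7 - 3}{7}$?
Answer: $- \frac{2855}{56} \approx -50.982$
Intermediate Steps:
$Q{\left(V \right)} = 4 V^{2}$ ($Q{\left(V \right)} = \left(2 V\right)^{2} = 4 V^{2}$)
$J = \frac{43}{112}$ ($J = - \frac{3}{4 \left(-2\right)^{2}} + \frac{7 - 3}{7} = - \frac{3}{4 \cdot 4} + \left(7 - 3\right) \frac{1}{7} = - \frac{3}{16} + 4 \cdot \frac{1}{7} = \left(-3\right) \frac{1}{16} + \frac{4}{7} = - \frac{3}{16} + \frac{4}{7} = \frac{43}{112} \approx 0.38393$)
$-41 + J \left(-26\right) = -41 + \frac{43}{112} \left(-26\right) = -41 - \frac{559}{56} = - \frac{2855}{56}$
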